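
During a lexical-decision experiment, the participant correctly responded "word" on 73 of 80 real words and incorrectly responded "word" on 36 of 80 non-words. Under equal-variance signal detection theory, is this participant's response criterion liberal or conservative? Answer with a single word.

liberal

z(H) = 1.356, z(FA) = -0.126
c = −½·(z(H) + z(FA)) = -0.615
c < 0 → liberal criterion (biased toward responding “yes”).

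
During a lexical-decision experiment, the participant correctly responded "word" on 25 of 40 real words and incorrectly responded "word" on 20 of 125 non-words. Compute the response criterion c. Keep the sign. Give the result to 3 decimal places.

H = 25/40 = 0.6250
FA = 20/125 = 0.1600
z(0.6250) = 0.3186, z(0.1600) = -0.9945
c = −½·[z(H) + z(FA)] = −0.5 × (0.3186 + (-0.9945)) = 0.33795
c > 0: the participant has a conservative response bias.

c = 0.338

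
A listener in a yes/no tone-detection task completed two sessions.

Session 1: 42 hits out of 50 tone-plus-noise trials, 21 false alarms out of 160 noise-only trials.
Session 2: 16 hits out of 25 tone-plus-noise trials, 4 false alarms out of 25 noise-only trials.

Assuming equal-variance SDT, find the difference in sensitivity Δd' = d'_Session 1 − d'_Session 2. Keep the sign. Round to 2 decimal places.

Δd' = 0.76

Session 1: z(0.8400) = 0.994, z(0.1313) = -1.120, d' = 2.114
Session 2: z(0.6400) = 0.358, z(0.1600) = -0.994, d' = 1.352
Δd' = d'_Session 1 − d'_Session 2 = 2.114 − 1.352 = 0.762
Session 1 has the higher sensitivity.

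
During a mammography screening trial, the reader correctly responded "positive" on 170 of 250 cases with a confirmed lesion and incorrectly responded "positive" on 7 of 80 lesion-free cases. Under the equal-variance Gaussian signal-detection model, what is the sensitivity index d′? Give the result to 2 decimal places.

H = 170/250 = 0.6800
FA = 7/80 = 0.0875
Φ⁻¹(H) = Φ⁻¹(0.6800) = 0.4677
Φ⁻¹(FA) = Φ⁻¹(0.0875) = -1.3563
d' = z(H) − z(FA) = 0.4677 − (-1.3563) = 1.8240

d′ = 1.82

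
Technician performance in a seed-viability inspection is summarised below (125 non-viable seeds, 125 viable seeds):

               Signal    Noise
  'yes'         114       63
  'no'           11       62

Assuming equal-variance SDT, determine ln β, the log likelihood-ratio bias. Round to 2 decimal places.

ln β = -0.92

H = 114/125 = 0.9120
FA = 63/125 = 0.5040
z(H) = z(0.9120) = 1.353
z(FA) = z(0.5040) = 0.010
ln β = −½·[z(H)² − z(FA)²] = −0.5 × (1.831 − 0.000) = -0.9155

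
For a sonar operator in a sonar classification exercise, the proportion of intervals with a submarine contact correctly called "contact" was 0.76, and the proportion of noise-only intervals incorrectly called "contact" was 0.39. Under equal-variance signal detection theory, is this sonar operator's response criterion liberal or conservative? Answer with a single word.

z(H) = 0.706, z(FA) = -0.279
c = −½·(z(H) + z(FA)) = -0.2135
c < 0 → liberal criterion (biased toward responding “yes”).

liberal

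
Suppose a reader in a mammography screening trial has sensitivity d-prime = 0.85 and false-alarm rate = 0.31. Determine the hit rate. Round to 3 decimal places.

hit rate = 0.638

z(false-alarm rate) = z(0.31) = -0.4959
z(H) = z(FA) + d' = -0.4959 + 0.85 = 0.3541
hit rate = Φ(0.3541) = 0.6384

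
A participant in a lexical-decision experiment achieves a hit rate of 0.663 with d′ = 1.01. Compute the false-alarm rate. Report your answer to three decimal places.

false-alarm rate = 0.278

z(hit rate) = z(0.663) = 0.4207
z(FA) = z(H) − d' = 0.4207 − 1.01 = -0.5893
false-alarm rate = Φ(-0.5893) = 0.2778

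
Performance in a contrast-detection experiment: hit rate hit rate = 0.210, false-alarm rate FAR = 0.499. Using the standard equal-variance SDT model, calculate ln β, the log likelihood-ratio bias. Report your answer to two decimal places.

z(0.210) = -0.806, z(0.499) = -0.003
ln β = −½·[z(H)² − z(FA)²] = −0.5 × (0.650 − 0.000) = -0.325

ln β = -0.33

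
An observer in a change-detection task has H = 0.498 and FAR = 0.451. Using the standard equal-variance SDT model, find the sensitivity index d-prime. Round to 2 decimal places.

d-prime = 0.12

z(H) = -0.005
z(FA) = -0.123
d' = z(H) − z(FA) = -0.005 − (-0.123) = 0.118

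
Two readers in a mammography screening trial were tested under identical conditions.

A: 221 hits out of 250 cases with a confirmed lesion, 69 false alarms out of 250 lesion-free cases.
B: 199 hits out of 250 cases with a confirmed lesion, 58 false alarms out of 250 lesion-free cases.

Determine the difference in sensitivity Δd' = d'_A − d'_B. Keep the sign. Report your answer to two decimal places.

A: z(0.8840) = 1.195, z(0.2760) = -0.595, d' = 1.790
B: z(0.7960) = 0.827, z(0.2320) = -0.732, d' = 1.559
Δd' = d'_A − d'_B = 1.790 − 1.559 = 0.231
A has the higher sensitivity.

Δd' = 0.23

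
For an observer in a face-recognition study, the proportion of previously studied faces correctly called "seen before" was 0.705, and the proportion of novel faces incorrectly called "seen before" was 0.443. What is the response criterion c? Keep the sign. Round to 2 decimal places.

c = -0.20

z(H) = 0.539
z(FA) = -0.143
c = −½·[z(H) + z(FA)] = −0.5 × (0.539 + (-0.143)) = -0.198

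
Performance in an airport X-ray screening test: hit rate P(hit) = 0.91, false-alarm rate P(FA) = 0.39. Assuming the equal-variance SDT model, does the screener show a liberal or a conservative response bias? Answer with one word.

z(H) = 1.341, z(FA) = -0.279
c = −½·(z(H) + z(FA)) = -0.531
c < 0 → liberal criterion (biased toward responding “yes”).

liberal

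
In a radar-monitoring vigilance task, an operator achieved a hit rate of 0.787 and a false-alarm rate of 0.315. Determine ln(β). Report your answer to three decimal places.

ln β = -0.201

z(H) = z(0.787) = 0.7961
z(FA) = z(0.315) = -0.4817
ln β = −½·[z(H)² − z(FA)²] = −0.5 × (0.6338 − 0.2320) = -0.2009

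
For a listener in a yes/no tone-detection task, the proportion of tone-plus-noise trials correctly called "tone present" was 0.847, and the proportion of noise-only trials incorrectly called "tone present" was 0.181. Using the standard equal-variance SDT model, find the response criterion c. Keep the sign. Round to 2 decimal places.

Φ⁻¹(H) = Φ⁻¹(0.847) = 1.0237
Φ⁻¹(FA) = Φ⁻¹(0.181) = -0.9116
c = −½·[z(H) + z(FA)] = −0.5 × (1.0237 + (-0.9116)) = -0.05605
c < 0: the listener has a liberal response bias.

c = -0.06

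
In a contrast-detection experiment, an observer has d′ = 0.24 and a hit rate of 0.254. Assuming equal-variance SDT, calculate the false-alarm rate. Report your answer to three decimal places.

z(hit rate) = z(0.254) = -0.6620
z(FA) = z(H) − d' = -0.6620 − 0.24 = -0.9020
false-alarm rate = Φ(-0.9020) = 0.1835

false-alarm rate = 0.184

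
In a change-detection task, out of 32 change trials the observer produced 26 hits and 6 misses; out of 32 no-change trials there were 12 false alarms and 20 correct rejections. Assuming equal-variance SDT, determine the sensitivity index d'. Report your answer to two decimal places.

d' = 1.21

H = 26/32 = 0.8125
FA = 12/32 = 0.3750
z(0.8125) = 0.887, z(0.3750) = -0.319
d' = z(H) − z(FA) = 0.887 − (-0.319) = 1.206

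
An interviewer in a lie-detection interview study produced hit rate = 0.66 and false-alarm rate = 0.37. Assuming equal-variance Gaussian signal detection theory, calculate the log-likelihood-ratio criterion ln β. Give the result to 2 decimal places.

ln β = -0.03

z(H) = z(0.66) = 0.412
z(FA) = z(0.37) = -0.332
ln β = −½·[z(H)² − z(FA)²] = −0.5 × (0.170 − 0.110) = -0.030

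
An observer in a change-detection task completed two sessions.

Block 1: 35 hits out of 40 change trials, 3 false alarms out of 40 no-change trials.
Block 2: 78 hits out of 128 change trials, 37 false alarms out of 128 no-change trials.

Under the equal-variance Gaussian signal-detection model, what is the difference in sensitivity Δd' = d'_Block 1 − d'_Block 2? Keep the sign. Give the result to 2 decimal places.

Δd' = 1.76

Block 1: z(0.8750) = 1.150, z(0.0750) = -1.440, d' = 2.590
Block 2: z(0.6094) = 0.278, z(0.2891) = -0.556, d' = 0.834
Δd' = d'_Block 1 − d'_Block 2 = 2.590 − 0.834 = 1.756
Block 1 has the higher sensitivity.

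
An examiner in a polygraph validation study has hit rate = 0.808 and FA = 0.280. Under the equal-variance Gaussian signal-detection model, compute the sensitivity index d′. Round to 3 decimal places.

d′ = 1.453

z(0.808) = 0.8705, z(0.280) = -0.5828
d' = z(H) − z(FA) = 0.8705 − (-0.5828) = 1.4533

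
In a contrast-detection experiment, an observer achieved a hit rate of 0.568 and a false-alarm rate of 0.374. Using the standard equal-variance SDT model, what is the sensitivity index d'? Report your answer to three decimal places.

z(0.568) = 0.1713, z(0.374) = -0.3213
d' = z(H) − z(FA) = 0.1713 − (-0.3213) = 0.4926

d' = 0.493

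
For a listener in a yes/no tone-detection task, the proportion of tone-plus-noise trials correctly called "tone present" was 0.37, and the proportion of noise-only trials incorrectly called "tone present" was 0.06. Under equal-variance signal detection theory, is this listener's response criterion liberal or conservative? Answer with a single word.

conservative

z(H) = -0.332, z(FA) = -1.555
c = −½·(z(H) + z(FA)) = 0.9435
c > 0 → conservative criterion (biased toward responding “no”).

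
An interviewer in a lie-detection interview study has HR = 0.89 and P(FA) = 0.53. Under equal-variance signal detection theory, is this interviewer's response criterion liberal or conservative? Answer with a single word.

z(H) = 1.227, z(FA) = 0.075
c = −½·(z(H) + z(FA)) = -0.651
c < 0 → liberal criterion (biased toward responding “yes”).

liberal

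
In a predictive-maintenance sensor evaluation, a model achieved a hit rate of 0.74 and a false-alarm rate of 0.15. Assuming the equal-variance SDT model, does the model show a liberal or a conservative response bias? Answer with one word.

conservative

z(H) = 0.643, z(FA) = -1.036
c = −½·(z(H) + z(FA)) = 0.1965
c > 0 → conservative criterion (biased toward responding “no”).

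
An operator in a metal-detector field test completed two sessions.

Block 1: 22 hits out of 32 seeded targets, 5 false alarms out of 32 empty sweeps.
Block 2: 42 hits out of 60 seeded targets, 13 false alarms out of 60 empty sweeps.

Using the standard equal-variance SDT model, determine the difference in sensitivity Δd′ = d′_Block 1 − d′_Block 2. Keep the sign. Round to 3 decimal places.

Δd′ = 0.191

Block 1: z(0.6875) = 0.4888, z(0.1562) = -1.0102, d' = 1.4990
Block 2: z(0.7000) = 0.5244, z(0.2167) = -0.7834, d' = 1.3078
Δd' = d'_Block 1 − d'_Block 2 = 1.4990 − 1.3078 = 0.1912
Block 1 has the higher sensitivity.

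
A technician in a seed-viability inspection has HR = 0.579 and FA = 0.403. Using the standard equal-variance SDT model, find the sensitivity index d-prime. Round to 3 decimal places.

z(H) = z(0.579) = 0.1993
z(FA) = z(0.403) = -0.2456
d' = z(H) − z(FA) = 0.1993 − (-0.2456) = 0.4449

d-prime = 0.445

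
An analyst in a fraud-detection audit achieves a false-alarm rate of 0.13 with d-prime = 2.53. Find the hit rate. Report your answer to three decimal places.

z(false-alarm rate) = z(0.13) = -1.1264
z(H) = z(FA) + d' = -1.1264 + 2.53 = 1.4036
hit rate = Φ(1.4036) = 0.9198

hit rate = 0.920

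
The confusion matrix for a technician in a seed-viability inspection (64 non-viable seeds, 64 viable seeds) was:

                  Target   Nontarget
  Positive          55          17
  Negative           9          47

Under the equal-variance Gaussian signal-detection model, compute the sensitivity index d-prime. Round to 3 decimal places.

d-prime = 1.704

H = 55/64 = 0.8594
FA = 17/64 = 0.2656
Φ⁻¹(H) = Φ⁻¹(0.8594) = 1.0776
Φ⁻¹(FA) = Φ⁻¹(0.2656) = -0.6262
d' = z(H) − z(FA) = 1.0776 − (-0.6262) = 1.7038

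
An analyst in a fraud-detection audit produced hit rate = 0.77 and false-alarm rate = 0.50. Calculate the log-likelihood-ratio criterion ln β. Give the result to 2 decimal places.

Φ⁻¹(H) = 0.739
Φ⁻¹(FA) = 0.000
ln β = −½·[z(H)² − z(FA)²] = −0.5 × (0.546 − 0.000) = -0.273

ln β = -0.27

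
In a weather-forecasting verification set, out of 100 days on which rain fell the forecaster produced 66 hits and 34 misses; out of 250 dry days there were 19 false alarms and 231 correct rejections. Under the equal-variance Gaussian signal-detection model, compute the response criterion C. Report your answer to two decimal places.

C = 0.51

H = 66/100 = 0.6600
FA = 19/250 = 0.0760
z(H) = z(0.6600) = 0.412
z(FA) = z(0.0760) = -1.433
c = −½·[z(H) + z(FA)] = −0.5 × (0.412 + (-1.433)) = 0.5105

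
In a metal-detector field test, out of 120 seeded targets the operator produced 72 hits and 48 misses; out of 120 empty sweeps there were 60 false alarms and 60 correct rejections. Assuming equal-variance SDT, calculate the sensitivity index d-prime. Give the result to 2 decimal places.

d-prime = 0.25

H = 72/120 = 0.6000
FA = 60/120 = 0.5000
z(H) = z(0.6000) = 0.253
z(FA) = z(0.5000) = 0.000
d' = z(H) − z(FA) = 0.253 − 0.000 = 0.253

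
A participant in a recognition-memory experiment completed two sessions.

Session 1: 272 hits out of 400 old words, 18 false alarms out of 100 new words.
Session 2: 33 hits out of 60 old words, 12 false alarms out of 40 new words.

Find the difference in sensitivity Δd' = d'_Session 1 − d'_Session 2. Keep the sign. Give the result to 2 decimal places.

Session 1: z(0.6800) = 0.468, z(0.1800) = -0.915, d' = 1.383
Session 2: z(0.5500) = 0.126, z(0.3000) = -0.524, d' = 0.650
Δd' = d'_Session 1 − d'_Session 2 = 1.383 − 0.650 = 0.733
Session 1 has the higher sensitivity.

Δd' = 0.73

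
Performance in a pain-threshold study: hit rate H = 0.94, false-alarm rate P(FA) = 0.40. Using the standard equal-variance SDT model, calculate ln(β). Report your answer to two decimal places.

z(H) = 1.555
z(FA) = -0.253
ln β = −½·[z(H)² − z(FA)²] = −0.5 × (2.418 − 0.064) = -1.177

ln β = -1.18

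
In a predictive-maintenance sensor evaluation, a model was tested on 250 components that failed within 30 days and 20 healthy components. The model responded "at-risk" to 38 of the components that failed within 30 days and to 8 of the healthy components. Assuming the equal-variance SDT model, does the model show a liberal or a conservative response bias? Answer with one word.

z(H) = -1.028, z(FA) = -0.253
c = −½·(z(H) + z(FA)) = 0.6405
c > 0 → conservative criterion (biased toward responding “no”).

conservative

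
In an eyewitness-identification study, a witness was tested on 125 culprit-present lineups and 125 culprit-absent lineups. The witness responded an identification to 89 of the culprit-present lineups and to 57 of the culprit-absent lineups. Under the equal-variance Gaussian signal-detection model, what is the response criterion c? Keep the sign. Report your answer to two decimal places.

c = -0.22

H = 89/125 = 0.7120
FA = 57/125 = 0.4560
z(H) = 0.5592
z(FA) = -0.1105
c = −½·[z(H) + z(FA)] = −0.5 × (0.5592 + (-0.1105)) = -0.22435
c < 0: the witness has a liberal response bias.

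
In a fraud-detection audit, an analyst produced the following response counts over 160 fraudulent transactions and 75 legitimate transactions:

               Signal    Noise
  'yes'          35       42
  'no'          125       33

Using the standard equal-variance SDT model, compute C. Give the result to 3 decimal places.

H = 35/160 = 0.2188
FA = 42/75 = 0.5600
z(H) = z(0.2188) = -0.7763
z(FA) = z(0.5600) = 0.1510
c = −½·[z(H) + z(FA)] = −0.5 × (-0.7763 + 0.1510) = 0.31265

C = 0.313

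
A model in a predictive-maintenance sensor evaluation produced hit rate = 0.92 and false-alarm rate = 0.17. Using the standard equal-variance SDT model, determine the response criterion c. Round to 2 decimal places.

Φ⁻¹(0.92) = 1.4051, Φ⁻¹(0.17) = -0.9542
c = −½·[z(H) + z(FA)] = −0.5 × (1.4051 + (-0.9542)) = -0.22545
c < 0: the model has a liberal response bias.

c = -0.23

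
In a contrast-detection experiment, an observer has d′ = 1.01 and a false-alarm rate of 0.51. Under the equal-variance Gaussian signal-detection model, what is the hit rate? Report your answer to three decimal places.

z(false-alarm rate) = z(0.51) = 0.0251
z(H) = z(FA) + d' = 0.0251 + 1.01 = 1.0351
hit rate = Φ(1.0351) = 0.8497

hit rate = 0.850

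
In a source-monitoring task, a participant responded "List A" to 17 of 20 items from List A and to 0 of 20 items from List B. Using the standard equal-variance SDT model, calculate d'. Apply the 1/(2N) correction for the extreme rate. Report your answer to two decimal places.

d' = 3.00

The false-alarm rate is 0/20 = 0, so apply the 1/(2N) correction: FA → 1/(2·20) = 0.02500.
z(H) = z(0.85000) = 1.036
z(FA) = z(0.02500) = -1.960
d' = 1.036 − (-1.960) = 2.996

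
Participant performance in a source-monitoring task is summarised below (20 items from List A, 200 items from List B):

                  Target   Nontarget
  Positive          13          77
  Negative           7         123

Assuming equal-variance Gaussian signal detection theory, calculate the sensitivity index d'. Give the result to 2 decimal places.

d' = 0.68

H = 13/20 = 0.6500
FA = 77/200 = 0.3850
z(H) = 0.3853
z(FA) = -0.2924
d' = z(H) − z(FA) = 0.3853 − (-0.2924) = 0.6777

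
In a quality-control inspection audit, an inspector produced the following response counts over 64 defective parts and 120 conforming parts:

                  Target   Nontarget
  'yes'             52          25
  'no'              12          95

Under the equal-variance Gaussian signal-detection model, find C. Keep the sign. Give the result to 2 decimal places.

H = 52/64 = 0.8125
FA = 25/120 = 0.2083
Φ⁻¹(H) = Φ⁻¹(0.8125) = 0.8871
Φ⁻¹(FA) = Φ⁻¹(0.2083) = -0.8123
c = −½·[z(H) + z(FA)] = −0.5 × (0.8871 + (-0.8123)) = -0.0374
c < 0: the inspector has a liberal response bias.

C = -0.04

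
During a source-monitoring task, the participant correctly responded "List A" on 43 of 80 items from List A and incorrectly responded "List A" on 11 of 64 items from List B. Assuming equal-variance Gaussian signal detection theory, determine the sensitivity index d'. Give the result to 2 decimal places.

d' = 1.04

H = 43/80 = 0.5375
FA = 11/64 = 0.1719
z(0.5375) = 0.094, z(0.1719) = -0.947
d' = z(H) − z(FA) = 0.094 − (-0.947) = 1.041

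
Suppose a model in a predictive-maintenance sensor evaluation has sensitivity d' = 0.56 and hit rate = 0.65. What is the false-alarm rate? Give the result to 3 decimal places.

false-alarm rate = 0.431

z(hit rate) = z(0.65) = 0.3853
z(FA) = z(H) − d' = 0.3853 − 0.56 = -0.1747
false-alarm rate = Φ(-0.1747) = 0.4307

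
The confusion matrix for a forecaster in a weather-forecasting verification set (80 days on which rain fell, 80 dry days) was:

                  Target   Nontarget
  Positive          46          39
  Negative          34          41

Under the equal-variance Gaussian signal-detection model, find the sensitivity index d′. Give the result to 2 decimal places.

d′ = 0.22

H = 46/80 = 0.5750
FA = 39/80 = 0.4875
Φ⁻¹(H) = Φ⁻¹(0.5750) = 0.1891
Φ⁻¹(FA) = Φ⁻¹(0.4875) = -0.0313
d' = z(H) − z(FA) = 0.1891 − (-0.0313) = 0.2204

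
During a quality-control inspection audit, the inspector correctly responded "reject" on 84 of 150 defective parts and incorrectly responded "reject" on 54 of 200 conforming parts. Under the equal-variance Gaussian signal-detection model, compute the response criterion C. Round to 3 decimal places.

H = 84/150 = 0.5600
FA = 54/200 = 0.2700
z(H) = z(0.5600) = 0.1510
z(FA) = z(0.2700) = -0.6128
c = −½·[z(H) + z(FA)] = −0.5 × (0.1510 + (-0.6128)) = 0.2309
c > 0: the inspector has a conservative response bias.

C = 0.231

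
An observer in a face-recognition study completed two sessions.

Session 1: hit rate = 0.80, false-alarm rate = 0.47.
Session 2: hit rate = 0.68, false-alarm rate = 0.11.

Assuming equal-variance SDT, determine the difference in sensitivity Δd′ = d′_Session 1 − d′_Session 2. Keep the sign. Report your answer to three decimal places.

Session 1: z(0.80) = 0.8416, z(0.47) = -0.0753, d' = 0.9169
Session 2: z(0.68) = 0.4677, z(0.11) = -1.2265, d' = 1.6942
Δd' = d'_Session 1 − d'_Session 2 = 0.9169 − 1.6942 = -0.7773
Session 2 has the higher sensitivity.

Δd′ = -0.777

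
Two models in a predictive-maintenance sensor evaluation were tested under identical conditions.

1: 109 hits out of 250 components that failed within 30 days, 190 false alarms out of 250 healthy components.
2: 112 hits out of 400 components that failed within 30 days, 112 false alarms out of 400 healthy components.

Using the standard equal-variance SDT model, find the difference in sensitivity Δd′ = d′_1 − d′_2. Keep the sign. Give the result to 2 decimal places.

1: z(0.4360) = -0.161, z(0.7600) = 0.706, d' = -0.867
2: z(0.2800) = -0.583, z(0.2800) = -0.583, d' = 0.000
Δd' = d'_1 − d'_2 = -0.867 − 0.000 = -0.867
2 has the higher sensitivity.

Δd′ = -0.87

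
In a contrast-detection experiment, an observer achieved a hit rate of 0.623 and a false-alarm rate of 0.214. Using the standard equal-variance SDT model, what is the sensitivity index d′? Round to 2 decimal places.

d′ = 1.11

Φ⁻¹(H) = Φ⁻¹(0.623) = 0.313
Φ⁻¹(FA) = Φ⁻¹(0.214) = -0.793
d' = z(H) − z(FA) = 0.313 − (-0.793) = 1.106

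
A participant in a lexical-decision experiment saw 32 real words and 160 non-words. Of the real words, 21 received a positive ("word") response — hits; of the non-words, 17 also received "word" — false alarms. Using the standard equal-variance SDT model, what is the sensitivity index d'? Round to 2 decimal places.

H = 21/32 = 0.6562
FA = 17/160 = 0.1062
z(H) = z(0.6562) = 0.402
z(FA) = z(0.1062) = -1.247
d' = z(H) − z(FA) = 0.402 − (-1.247) = 1.649

d' = 1.65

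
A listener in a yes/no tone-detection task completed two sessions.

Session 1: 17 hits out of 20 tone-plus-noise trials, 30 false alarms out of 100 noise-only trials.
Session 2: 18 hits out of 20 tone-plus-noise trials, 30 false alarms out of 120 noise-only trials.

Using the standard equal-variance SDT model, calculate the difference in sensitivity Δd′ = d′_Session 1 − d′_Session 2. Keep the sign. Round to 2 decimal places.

Session 1: z(0.8500) = 1.036, z(0.3000) = -0.524, d' = 1.560
Session 2: z(0.9000) = 1.282, z(0.2500) = -0.674, d' = 1.956
Δd' = d'_Session 1 − d'_Session 2 = 1.560 − 1.956 = -0.396
Session 2 has the higher sensitivity.

Δd′ = -0.40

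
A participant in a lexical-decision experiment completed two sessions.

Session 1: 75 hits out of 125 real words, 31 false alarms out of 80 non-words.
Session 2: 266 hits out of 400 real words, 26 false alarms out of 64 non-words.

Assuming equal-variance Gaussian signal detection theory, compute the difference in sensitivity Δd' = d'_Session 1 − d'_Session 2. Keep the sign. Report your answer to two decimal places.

Session 1: z(0.6000) = 0.253, z(0.3875) = -0.286, d' = 0.539
Session 2: z(0.6650) = 0.426, z(0.4062) = -0.237, d' = 0.663
Δd' = d'_Session 1 − d'_Session 2 = 0.539 − 0.663 = -0.124
Session 2 has the higher sensitivity.

Δd' = -0.12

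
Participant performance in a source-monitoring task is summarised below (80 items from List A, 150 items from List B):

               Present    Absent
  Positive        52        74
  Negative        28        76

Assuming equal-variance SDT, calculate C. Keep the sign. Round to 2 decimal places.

H = 52/80 = 0.6500
FA = 74/150 = 0.4933
z(H) = z(0.6500) = 0.3853
z(FA) = z(0.4933) = -0.0168
c = −½·[z(H) + z(FA)] = −0.5 × (0.3853 + (-0.0168)) = -0.18425

C = -0.18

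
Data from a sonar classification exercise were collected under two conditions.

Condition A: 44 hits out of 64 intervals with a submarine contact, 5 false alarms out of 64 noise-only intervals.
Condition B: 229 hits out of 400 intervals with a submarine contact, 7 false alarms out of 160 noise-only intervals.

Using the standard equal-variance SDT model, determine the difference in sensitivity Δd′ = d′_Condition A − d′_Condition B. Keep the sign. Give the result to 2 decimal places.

Δd′ = 0.02

Condition A: z(0.6875) = 0.489, z(0.0781) = -1.418, d' = 1.907
Condition B: z(0.5725) = 0.183, z(0.0437) = -1.709, d' = 1.892
Δd' = d'_Condition A − d'_Condition B = 1.907 − 1.892 = 0.015
Condition A has the higher sensitivity.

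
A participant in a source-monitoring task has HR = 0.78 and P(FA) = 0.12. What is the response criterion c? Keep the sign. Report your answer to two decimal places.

Φ⁻¹(H) = Φ⁻¹(0.78) = 0.7722
Φ⁻¹(FA) = Φ⁻¹(0.12) = -1.1750
c = −½·[z(H) + z(FA)] = −0.5 × (0.7722 + (-1.1750)) = 0.2014

c = 0.20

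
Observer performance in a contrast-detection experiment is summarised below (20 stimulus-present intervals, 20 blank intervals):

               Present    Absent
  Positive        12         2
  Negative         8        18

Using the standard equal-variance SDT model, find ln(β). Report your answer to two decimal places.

H = 12/20 = 0.6000
FA = 2/20 = 0.1000
z(H) = 0.253
z(FA) = -1.282
ln β = −½·[z(H)² − z(FA)²] = −0.5 × (0.064 − 1.644) = 0.790

ln β = 0.79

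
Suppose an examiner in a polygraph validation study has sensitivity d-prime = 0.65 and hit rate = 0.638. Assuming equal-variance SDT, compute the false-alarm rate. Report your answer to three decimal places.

z(hit rate) = z(0.638) = 0.3531
z(FA) = z(H) − d' = 0.3531 − 0.65 = -0.2969
false-alarm rate = Φ(-0.2969) = 0.3833

false-alarm rate = 0.383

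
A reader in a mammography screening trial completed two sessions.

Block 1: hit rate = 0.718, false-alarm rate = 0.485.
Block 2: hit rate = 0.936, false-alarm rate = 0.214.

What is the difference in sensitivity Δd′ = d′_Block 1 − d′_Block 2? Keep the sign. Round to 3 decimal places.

Δd′ = -1.700

Block 1: z(0.718) = 0.5769, z(0.485) = -0.0376, d' = 0.6145
Block 2: z(0.936) = 1.5220, z(0.214) = -0.7926, d' = 2.3146
Δd' = d'_Block 1 − d'_Block 2 = 0.6145 − 2.3146 = -1.7001
Block 2 has the higher sensitivity.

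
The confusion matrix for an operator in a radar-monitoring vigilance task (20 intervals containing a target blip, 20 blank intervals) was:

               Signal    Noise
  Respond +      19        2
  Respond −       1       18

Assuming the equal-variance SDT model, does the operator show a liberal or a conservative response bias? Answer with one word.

liberal

z(H) = 1.645, z(FA) = -1.282
c = −½·(z(H) + z(FA)) = -0.1815
c < 0 → liberal criterion (biased toward responding “yes”).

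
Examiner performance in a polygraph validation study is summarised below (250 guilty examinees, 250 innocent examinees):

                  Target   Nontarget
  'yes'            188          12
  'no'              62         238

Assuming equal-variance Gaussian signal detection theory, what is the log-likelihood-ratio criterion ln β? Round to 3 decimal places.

ln β = 1.154

H = 188/250 = 0.7520
FA = 12/250 = 0.0480
Φ⁻¹(H) = Φ⁻¹(0.7520) = 0.6808
Φ⁻¹(FA) = Φ⁻¹(0.0480) = -1.6646
ln β = −½·[z(H)² − z(FA)²] = −0.5 × (0.4635 − 2.7709) = 1.1537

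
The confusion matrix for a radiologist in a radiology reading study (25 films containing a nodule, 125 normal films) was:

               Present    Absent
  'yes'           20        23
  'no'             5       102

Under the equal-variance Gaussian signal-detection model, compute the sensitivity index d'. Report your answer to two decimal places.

H = 20/25 = 0.8000
FA = 23/125 = 0.1840
z(0.8000) = 0.8416, z(0.1840) = -0.9002
d' = z(H) − z(FA) = 0.8416 − (-0.9002) = 1.7418

d' = 1.74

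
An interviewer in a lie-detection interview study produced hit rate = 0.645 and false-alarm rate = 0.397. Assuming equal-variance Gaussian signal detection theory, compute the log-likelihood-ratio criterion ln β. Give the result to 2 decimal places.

ln β = -0.04

z(H) = z(0.645) = 0.372
z(FA) = z(0.397) = -0.261
ln β = −½·[z(H)² − z(FA)²] = −0.5 × (0.138 − 0.068) = -0.035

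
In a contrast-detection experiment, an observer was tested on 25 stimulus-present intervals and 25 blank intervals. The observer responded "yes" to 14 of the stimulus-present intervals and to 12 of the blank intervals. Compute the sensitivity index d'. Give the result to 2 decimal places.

d' = 0.20

H = 14/25 = 0.5600
FA = 12/25 = 0.4800
z(H) = 0.1510
z(FA) = -0.0502
d' = z(H) − z(FA) = 0.1510 − (-0.0502) = 0.2012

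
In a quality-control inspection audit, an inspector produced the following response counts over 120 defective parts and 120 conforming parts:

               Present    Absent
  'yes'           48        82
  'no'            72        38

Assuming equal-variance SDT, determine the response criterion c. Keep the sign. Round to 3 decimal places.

c = -0.112

H = 48/120 = 0.4000
FA = 82/120 = 0.6833
Φ⁻¹(H) = -0.2533
Φ⁻¹(FA) = 0.4769
c = −½·[z(H) + z(FA)] = −0.5 × (-0.2533 + 0.4769) = -0.1118
c < 0: the inspector has a liberal response bias.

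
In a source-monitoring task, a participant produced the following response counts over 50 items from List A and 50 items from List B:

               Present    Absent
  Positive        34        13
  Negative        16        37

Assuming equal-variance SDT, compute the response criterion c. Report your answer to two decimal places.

H = 34/50 = 0.6800
FA = 13/50 = 0.2600
Φ⁻¹(H) = 0.4677
Φ⁻¹(FA) = -0.6433
c = −½·[z(H) + z(FA)] = −0.5 × (0.4677 + (-0.6433)) = 0.0878

c = 0.09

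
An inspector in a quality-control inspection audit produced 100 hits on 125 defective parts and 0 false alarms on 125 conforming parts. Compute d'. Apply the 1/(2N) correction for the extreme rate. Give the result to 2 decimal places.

d' = 3.49

The false-alarm rate is 0/125 = 0, so apply the 1/(2N) correction: FA → 1/(2·125) = 0.00400.
z(H) = z(0.80000) = 0.842
z(FA) = z(0.00400) = -2.652
d' = 0.842 − (-2.652) = 3.494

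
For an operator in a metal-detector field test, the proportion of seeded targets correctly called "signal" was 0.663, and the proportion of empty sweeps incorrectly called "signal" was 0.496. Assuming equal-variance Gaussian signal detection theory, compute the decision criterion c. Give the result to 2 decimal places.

Φ⁻¹(H) = Φ⁻¹(0.663) = 0.421
Φ⁻¹(FA) = Φ⁻¹(0.496) = -0.010
c = −½·[z(H) + z(FA)] = −0.5 × (0.421 + (-0.010)) = -0.2055
c < 0: the operator has a liberal response bias.

c = -0.21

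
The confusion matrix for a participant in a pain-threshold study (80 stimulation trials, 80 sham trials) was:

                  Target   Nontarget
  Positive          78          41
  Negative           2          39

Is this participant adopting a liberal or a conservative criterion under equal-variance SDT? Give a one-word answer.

liberal

z(H) = 1.960, z(FA) = 0.031
c = −½·(z(H) + z(FA)) = -0.9955
c < 0 → liberal criterion (biased toward responding “yes”).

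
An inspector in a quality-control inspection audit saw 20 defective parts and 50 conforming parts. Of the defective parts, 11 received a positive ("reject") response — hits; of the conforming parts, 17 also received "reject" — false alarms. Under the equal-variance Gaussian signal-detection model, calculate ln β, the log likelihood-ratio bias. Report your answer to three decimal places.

H = 11/20 = 0.5500
FA = 17/50 = 0.3400
Φ⁻¹(0.5500) = 0.1257, Φ⁻¹(0.3400) = -0.4125
ln β = −½·[z(H)² − z(FA)²] = −0.5 × (0.0158 − 0.1702) = 0.0772

ln β = 0.077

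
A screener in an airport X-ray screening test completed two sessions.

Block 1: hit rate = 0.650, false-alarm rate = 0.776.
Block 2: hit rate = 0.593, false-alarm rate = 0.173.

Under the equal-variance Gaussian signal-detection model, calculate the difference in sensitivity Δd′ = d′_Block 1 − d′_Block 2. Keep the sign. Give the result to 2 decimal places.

Δd′ = -1.55

Block 1: z(0.650) = 0.385, z(0.776) = 0.759, d' = -0.374
Block 2: z(0.593) = 0.235, z(0.173) = -0.942, d' = 1.177
Δd' = d'_Block 1 − d'_Block 2 = -0.374 − 1.177 = -1.551
Block 2 has the higher sensitivity.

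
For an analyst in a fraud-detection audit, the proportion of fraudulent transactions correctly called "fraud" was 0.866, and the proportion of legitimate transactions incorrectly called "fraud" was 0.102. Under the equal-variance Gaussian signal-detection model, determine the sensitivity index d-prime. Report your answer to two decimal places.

z(H) = z(0.866) = 1.1077
z(FA) = z(0.102) = -1.2702
d' = z(H) − z(FA) = 1.1077 − (-1.2702) = 2.3779

d-prime = 2.38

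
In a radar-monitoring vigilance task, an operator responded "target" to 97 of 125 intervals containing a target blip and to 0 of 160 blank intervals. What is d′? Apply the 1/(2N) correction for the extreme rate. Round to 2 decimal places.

The false-alarm rate is 0/160 = 0, so apply the 1/(2N) correction: FA → 1/(2·160) = 0.00313.
z(H) = z(0.77600) = 0.759
z(FA) = z(0.00313) = -2.734
d' = 0.759 − (-2.734) = 3.493

d′ = 3.49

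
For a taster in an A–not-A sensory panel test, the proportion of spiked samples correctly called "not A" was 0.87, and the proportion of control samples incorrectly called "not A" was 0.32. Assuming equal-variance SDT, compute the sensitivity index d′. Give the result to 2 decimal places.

Φ⁻¹(0.87) = 1.126, Φ⁻¹(0.32) = -0.468
d' = z(H) − z(FA) = 1.126 − (-0.468) = 1.594

d′ = 1.59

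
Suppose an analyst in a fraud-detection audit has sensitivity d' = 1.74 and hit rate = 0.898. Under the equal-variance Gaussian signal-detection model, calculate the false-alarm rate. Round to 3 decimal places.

false-alarm rate = 0.319

z(hit rate) = z(0.898) = 1.2702
z(FA) = z(H) − d' = 1.2702 − 1.74 = -0.4698
false-alarm rate = Φ(-0.4698) = 0.3192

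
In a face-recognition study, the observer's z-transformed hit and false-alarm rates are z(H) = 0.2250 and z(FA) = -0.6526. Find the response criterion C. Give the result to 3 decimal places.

C = 0.214

c = −½·[z(H) + z(FA)] = −½·(0.2250 + (-0.6526)) = 0.2138
c > 0: the observer has a conservative response bias.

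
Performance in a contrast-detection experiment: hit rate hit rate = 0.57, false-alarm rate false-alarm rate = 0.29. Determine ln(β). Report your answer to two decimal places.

z(0.57) = 0.176, z(0.29) = -0.553
ln β = −½·[z(H)² − z(FA)²] = −0.5 × (0.031 − 0.306) = 0.1375

ln β = 0.14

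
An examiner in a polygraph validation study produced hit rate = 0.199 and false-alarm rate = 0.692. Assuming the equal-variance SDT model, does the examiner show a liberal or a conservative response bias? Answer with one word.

conservative

z(H) = -0.845, z(FA) = 0.502
c = −½·(z(H) + z(FA)) = 0.1715
c > 0 → conservative criterion (biased toward responding “no”).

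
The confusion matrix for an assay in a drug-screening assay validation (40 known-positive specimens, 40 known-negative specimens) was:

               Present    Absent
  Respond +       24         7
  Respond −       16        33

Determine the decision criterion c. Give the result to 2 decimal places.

c = 0.34

H = 24/40 = 0.6000
FA = 7/40 = 0.1750
z(0.6000) = 0.2533, z(0.1750) = -0.9346
c = −½·[z(H) + z(FA)] = −0.5 × (0.2533 + (-0.9346)) = 0.34065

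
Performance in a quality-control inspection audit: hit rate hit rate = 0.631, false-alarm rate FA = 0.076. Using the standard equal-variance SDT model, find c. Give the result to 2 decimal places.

c = 0.55

z(0.631) = 0.335, z(0.076) = -1.433
c = −½·[z(H) + z(FA)] = −0.5 × (0.335 + (-1.433)) = 0.549
c > 0: the inspector has a conservative response bias.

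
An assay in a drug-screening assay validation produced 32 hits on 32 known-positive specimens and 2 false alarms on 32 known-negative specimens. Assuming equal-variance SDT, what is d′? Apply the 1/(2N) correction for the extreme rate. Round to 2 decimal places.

d′ = 3.69

The hit rate is 32/32 = 1, so apply the 1/(2N) correction: H → 1 − 1/(2·32) = 0.98438.
z(H) = z(0.98438) = 2.154
z(FA) = z(0.06250) = -1.534
d' = 2.154 − (-1.534) = 3.688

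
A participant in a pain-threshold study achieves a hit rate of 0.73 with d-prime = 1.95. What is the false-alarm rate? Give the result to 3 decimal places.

z(hit rate) = z(0.73) = 0.6128
z(FA) = z(H) − d' = 0.6128 − 1.95 = -1.3372
false-alarm rate = Φ(-1.3372) = 0.0906

false-alarm rate = 0.091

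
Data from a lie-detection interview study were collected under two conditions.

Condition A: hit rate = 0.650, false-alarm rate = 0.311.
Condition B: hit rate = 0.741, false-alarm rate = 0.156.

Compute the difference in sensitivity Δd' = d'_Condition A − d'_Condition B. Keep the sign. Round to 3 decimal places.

Condition A: z(0.650) = 0.3853, z(0.311) = -0.4930, d' = 0.8783
Condition B: z(0.741) = 0.6464, z(0.156) = -1.0110, d' = 1.6574
Δd' = d'_Condition A − d'_Condition B = 0.8783 − 1.6574 = -0.7791
Condition B has the higher sensitivity.

Δd' = -0.779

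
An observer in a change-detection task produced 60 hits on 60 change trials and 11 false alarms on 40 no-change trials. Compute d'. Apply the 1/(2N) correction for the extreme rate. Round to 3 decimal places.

The hit rate is 60/60 = 1, so apply the 1/(2N) correction: H → 1 − 1/(2·60) = 0.99167.
z(H) = z(0.99167) = 2.3941
z(FA) = z(0.27500) = -0.5978
d' = 2.3941 − (-0.5978) = 2.9919

d' = 2.992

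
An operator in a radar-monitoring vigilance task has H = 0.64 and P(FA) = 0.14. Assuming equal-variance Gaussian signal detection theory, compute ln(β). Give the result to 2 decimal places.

ln β = 0.52

Φ⁻¹(0.64) = 0.358, Φ⁻¹(0.14) = -1.080
ln β = −½·[z(H)² − z(FA)²] = −0.5 × (0.128 − 1.166) = 0.519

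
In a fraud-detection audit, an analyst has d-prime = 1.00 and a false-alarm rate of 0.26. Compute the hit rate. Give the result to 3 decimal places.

z(false-alarm rate) = z(0.26) = -0.6433
z(H) = z(FA) + d' = -0.6433 + 1.00 = 0.3567
hit rate = Φ(0.3567) = 0.6393

hit rate = 0.639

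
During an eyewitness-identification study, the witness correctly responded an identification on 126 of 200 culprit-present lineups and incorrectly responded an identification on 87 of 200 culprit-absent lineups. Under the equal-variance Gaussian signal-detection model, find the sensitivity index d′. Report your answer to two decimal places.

d′ = 0.50

H = 126/200 = 0.6300
FA = 87/200 = 0.4350
z(0.6300) = 0.332, z(0.4350) = -0.164
d' = z(H) − z(FA) = 0.332 − (-0.164) = 0.496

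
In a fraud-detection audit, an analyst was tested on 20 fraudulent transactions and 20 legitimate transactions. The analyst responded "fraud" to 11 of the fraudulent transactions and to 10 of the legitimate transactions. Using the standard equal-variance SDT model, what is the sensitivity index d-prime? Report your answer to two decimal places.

H = 11/20 = 0.5500
FA = 10/20 = 0.5000
z(0.5500) = 0.126, z(0.5000) = 0.000
d' = z(H) − z(FA) = 0.126 − 0.000 = 0.126

d-prime = 0.13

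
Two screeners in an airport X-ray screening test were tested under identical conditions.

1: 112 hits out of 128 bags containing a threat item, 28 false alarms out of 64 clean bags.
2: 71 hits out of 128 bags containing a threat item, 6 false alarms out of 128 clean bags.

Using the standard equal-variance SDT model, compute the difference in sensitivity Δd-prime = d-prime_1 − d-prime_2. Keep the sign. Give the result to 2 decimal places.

Δd-prime = -0.51

1: z(0.8750) = 1.150, z(0.4375) = -0.157, d' = 1.307
2: z(0.5547) = 0.138, z(0.0469) = -1.676, d' = 1.814
Δd' = d'_1 − d'_2 = 1.307 − 1.814 = -0.507
2 has the higher sensitivity.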